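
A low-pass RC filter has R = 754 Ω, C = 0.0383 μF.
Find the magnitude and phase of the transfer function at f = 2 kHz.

Step 1 — Angular frequency: ω = 2π·2000 = 1.257e+04 rad/s.
Step 2 — Transfer function: H(jω) = 1/(1 + jωRC).
Step 3 — Denominator: 1 + jωRC = 1 + j·1.257e+04·754·3.83e-08 = 1 + j0.3629.
Step 4 — H = 0.8836 - j0.3207.
Step 5 — Magnitude: |H| = 0.94 (-0.5 dB); phase: φ = -19.9°.

|H| = 0.94 (-0.5 dB), φ = -19.9°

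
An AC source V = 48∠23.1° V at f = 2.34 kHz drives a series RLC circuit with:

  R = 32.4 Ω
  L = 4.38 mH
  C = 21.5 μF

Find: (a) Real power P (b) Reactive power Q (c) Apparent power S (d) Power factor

Step 1 — Angular frequency: ω = 2π·f = 2π·2340 = 1.47e+04 rad/s.
Step 2 — Component impedances:
  R: Z = R = 32.4 Ω
  L: Z = jωL = j·1.47e+04·0.00438 = 0 + j64.4 Ω
  C: Z = 1/(jωC) = -j/(ω·C) = 0 - j3.163 Ω
Step 3 — Series combination: Z_total = R + L + C = 32.4 + j61.23 Ω = 69.28∠62.1° Ω.
Step 4 — Source phasor: V = 48∠23.1° V = 44.15 + j18.83 V.
Step 5 — Current: I = V / Z = 0.5383 - j0.4362 A = 0.6929∠-39.0° A.
Step 6 — Complex power: S = V·I* = 15.55 + j29.4 VA.
Step 7 — Real power: P = Re(S) = 15.55 W.
Step 8 — Reactive power: Q = Im(S) = 29.4 VAR.
Step 9 — Apparent power: |S| = 33.26 VA.
Step 10 — Power factor: PF = P/|S| = 0.4677 (lagging).

(a) P = 15.55 W  (b) Q = 29.4 VAR  (c) S = 33.26 VA  (d) PF = 0.4677 (lagging)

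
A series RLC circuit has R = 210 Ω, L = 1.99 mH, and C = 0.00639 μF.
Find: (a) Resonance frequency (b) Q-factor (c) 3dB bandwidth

Step 1 — Resonance condition Im(Z)=0 gives ω₀ = 1/√(LC).
Step 2 — ω₀ = 1/√(0.00199·6.39e-09) = 2.804e+05 rad/s.
Step 3 — f₀ = ω₀/(2π) = 4.463e+04 Hz.
Step 4 — Series Q: Q = ω₀L/R = 2.804e+05·0.00199/210 = 2.657.
Step 5 — 3dB bandwidth: Δω = ω₀/Q = 1.055e+05 rad/s; BW = Δω/(2π) = 1.68e+04 Hz.

(a) f₀ = 4.463e+04 Hz  (b) Q = 2.657  (c) BW = 1.68e+04 Hz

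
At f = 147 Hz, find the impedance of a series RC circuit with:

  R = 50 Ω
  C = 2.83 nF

Step 1 — Angular frequency: ω = 2π·f = 2π·147 = 923.6 rad/s.
Step 2 — Component impedances:
  R: Z = R = 50 Ω
  C: Z = 1/(jωC) = -j/(ω·C) = 0 - j3.826e+05 Ω
Step 3 — Series combination: Z_total = R + C = 50 - j3.826e+05 Ω = 3.826e+05∠-90.0° Ω.

Z = 50 - j3.826e+05 Ω = 3.826e+05∠-90.0° Ω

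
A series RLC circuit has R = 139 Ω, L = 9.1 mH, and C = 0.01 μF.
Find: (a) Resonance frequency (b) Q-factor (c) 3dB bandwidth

Step 1 — Resonance: ω₀ = 1/√(LC) = 1/√(0.0091·1e-08) = 1.048e+05 rad/s.
Step 2 — f₀ = ω₀/(2π) = 1.668e+04 Hz.
Step 3 — Series Q: Q = ω₀L/R = 1.048e+05·0.0091/139 = 6.863.
Step 4 — Bandwidth: Δω = ω₀/Q = 1.527e+04 rad/s; BW = Δω/(2π) = 2431 Hz.

(a) f₀ = 1.668e+04 Hz  (b) Q = 6.863  (c) BW = 2431 Hz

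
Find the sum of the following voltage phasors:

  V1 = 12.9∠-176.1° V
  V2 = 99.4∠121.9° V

Step 1 — Convert each phasor to rectangular form:
  V1 = 12.9·(cos(-176.1°) + j·sin(-176.1°)) = -12.87 - j0.8774 V
  V2 = 99.4·(cos(121.9°) + j·sin(121.9°)) = -52.53 + j84.39 V
Step 2 — Sum components: V_total = -65.4 + j83.51 V.
Step 3 — Convert to polar: |V_total| = 106.1 V, ∠V_total = 128.1°.

V_total = 106.1∠128.1° V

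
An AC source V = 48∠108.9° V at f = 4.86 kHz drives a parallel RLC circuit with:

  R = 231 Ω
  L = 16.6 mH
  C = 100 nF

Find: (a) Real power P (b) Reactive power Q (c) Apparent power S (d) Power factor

Step 1 — Angular frequency: ω = 2π·f = 2π·4860 = 3.054e+04 rad/s.
Step 2 — Component impedances:
  R: Z = R = 231 Ω
  L: Z = jωL = j·3.054e+04·0.0166 = 0 + j506.9 Ω
  C: Z = 1/(jωC) = -j/(ω·C) = 0 - j327.5 Ω
Step 3 — Parallel combination: 1/Z_total = 1/R + 1/L + 1/C; Z_total = 217.4 - j54.29 Ω = 224.1∠-14.0° Ω.
Step 4 — Source phasor: V = 48∠108.9° V = -15.55 + j45.41 V.
Step 5 — Current: I = V / Z = -0.1164 + j0.1798 A = 0.2142∠122.9° A.
Step 6 — Complex power: S = V·I* = 9.974 - j2.49 VA.
Step 7 — Real power: P = Re(S) = 9.974 W.
Step 8 — Reactive power: Q = Im(S) = -2.49 VAR.
Step 9 — Apparent power: |S| = 10.28 VA.
Step 10 — Power factor: PF = P/|S| = 0.9702 (leading).

(a) P = 9.974 W  (b) Q = -2.49 VAR  (c) S = 10.28 VA  (d) PF = 0.9702 (leading)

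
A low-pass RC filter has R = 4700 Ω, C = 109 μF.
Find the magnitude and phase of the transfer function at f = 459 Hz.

Step 1 — Angular frequency: ω = 2π·459 = 2884 rad/s.
Step 2 — Transfer function: H(jω) = 1/(1 + jωRC).
Step 3 — Denominator: 1 + jωRC = 1 + j·2884·4700·0.000109 = 1 + j1477.
Step 4 — H = 4.581e-07 - j0.0006768.
Step 5 — Magnitude: |H| = 0.0006768 (-63.4 dB); phase: φ = -90.0°.

|H| = 0.0006768 (-63.4 dB), φ = -90.0°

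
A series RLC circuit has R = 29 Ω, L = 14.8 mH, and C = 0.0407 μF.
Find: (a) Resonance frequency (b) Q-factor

Step 1 — Resonance condition Im(Z)=0 gives ω₀ = 1/√(LC).
Step 2 — ω₀ = 1/√(0.0148·4.07e-08) = 4.074e+04 rad/s.
Step 3 — f₀ = ω₀/(2π) = 6485 Hz.
Step 4 — Series Q: Q = ω₀L/R = 4.074e+04·0.0148/29 = 20.79.

(a) f₀ = 6485 Hz  (b) Q = 20.79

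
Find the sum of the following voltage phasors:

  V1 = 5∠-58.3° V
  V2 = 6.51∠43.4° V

Step 1 — Convert each phasor to rectangular form:
  V1 = 5·(cos(-58.3°) + j·sin(-58.3°)) = 2.627 - j4.254 V
  V2 = 6.51·(cos(43.4°) + j·sin(43.4°)) = 4.73 + j4.473 V
Step 2 — Sum components: V_total = 7.357 + j0.2189 V.
Step 3 — Convert to polar: |V_total| = 7.361 V, ∠V_total = 1.7°.

V_total = 7.361∠1.7° V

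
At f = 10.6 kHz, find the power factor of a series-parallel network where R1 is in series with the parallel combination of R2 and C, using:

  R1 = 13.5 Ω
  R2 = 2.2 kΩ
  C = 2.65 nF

Step 1 — Angular frequency: ω = 2π·f = 2π·1.06e+04 = 6.66e+04 rad/s.
Step 2 — Component impedances:
  R1: Z = R = 13.5 Ω
  R2: Z = R = 2200 Ω
  C: Z = 1/(jωC) = -j/(ω·C) = 0 - j5666 Ω
Step 3 — Parallel branch: R2 || C = 1/(1/R2 + 1/C) = 1912 - j742.3 Ω.
Step 4 — Series with R1: Z_total = R1 + (R2 || C) = 1925 - j742.3 Ω = 2063∠-21.1° Ω.
Step 5 — Power factor: PF = cos(φ) = Re(Z)/|Z| = 1925.27/2063.42 = 0.933.
Step 6 — Type: Im(Z) = -742.3 ⇒ leading (phase φ = -21.1°).

PF = 0.933 (leading, φ = -21.1°)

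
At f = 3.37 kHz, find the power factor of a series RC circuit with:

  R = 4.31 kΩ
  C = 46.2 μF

Step 1 — Angular frequency: ω = 2π·f = 2π·3370 = 2.117e+04 rad/s.
Step 2 — Component impedances:
  R: Z = R = 4310 Ω
  C: Z = 1/(jωC) = -j/(ω·C) = 0 - j1.022 Ω
Step 3 — Series combination: Z_total = R + C = 4310 - j1.022 Ω = 4310∠-0.0° Ω.
Step 4 — Power factor: PF = cos(φ) = Re(Z)/|Z| = 4310/4310 = 1.
Step 5 — Type: Im(Z) = -1.022 ⇒ leading (phase φ = -0.0°).

PF = 1 (leading, φ = -0.0°)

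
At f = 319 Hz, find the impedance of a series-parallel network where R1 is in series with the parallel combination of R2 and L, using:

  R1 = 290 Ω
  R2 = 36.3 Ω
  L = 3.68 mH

Step 1 — Angular frequency: ω = 2π·f = 2π·319 = 2004 rad/s.
Step 2 — Component impedances:
  R1: Z = R = 290 Ω
  R2: Z = R = 36.3 Ω
  L: Z = jωL = j·2004·0.00368 = 0 + j7.376 Ω
Step 3 — Parallel branch: R2 || L = 1/(1/R2 + 1/L) = 1.439 + j7.083 Ω.
Step 4 — Series with R1: Z_total = R1 + (R2 || L) = 291.4 + j7.083 Ω = 291.5∠1.4° Ω.

Z = 291.4 + j7.083 Ω = 291.5∠1.4° Ω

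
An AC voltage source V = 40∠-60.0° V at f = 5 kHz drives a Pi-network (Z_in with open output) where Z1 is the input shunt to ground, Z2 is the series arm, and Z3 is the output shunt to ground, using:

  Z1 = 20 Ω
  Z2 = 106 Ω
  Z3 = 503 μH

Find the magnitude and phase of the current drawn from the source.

Step 1 — Angular frequency: ω = 2π·f = 2π·5000 = 3.142e+04 rad/s.
Step 2 — Component impedances:
  Z1: Z = R = 20 Ω
  Z2: Z = R = 106 Ω
  Z3: Z = jωL = j·3.142e+04·0.000503 = 0 + j15.8 Ω
Step 3 — With open output, the series arm Z2 and the output shunt Z3 appear in series to ground: Z2 + Z3 = 106 + j15.8 Ω.
Step 4 — Parallel with input shunt Z1: Z_in = Z1 || (Z2 + Z3) = 16.87 + j0.392 Ω = 16.88∠1.3° Ω.
Step 5 — Source phasor: V = 40∠-60.0° V = 20 - j34.64 V.
Step 6 — Ohm's law: I = V / Z_total = (20 - j34.64) / (16.87 + j0.392) = 1.137 - j2.079 A.
Step 7 — Convert to polar: |I| = 2.37 A, ∠I = -61.3°.

I = 2.37∠-61.3° A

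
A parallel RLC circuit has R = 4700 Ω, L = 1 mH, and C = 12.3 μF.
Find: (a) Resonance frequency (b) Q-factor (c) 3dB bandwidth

Step 1 — Resonance: ω₀ = 1/√(LC) = 1/√(0.001·1.23e-05) = 9017 rad/s.
Step 2 — f₀ = ω₀/(2π) = 1435 Hz.
Step 3 — Parallel Q: Q = R/(ω₀L) = 4700/(9017·0.001) = 521.3.
Step 4 — Bandwidth: Δω = ω₀/Q = 17.3 rad/s; BW = Δω/(2π) = 2.753 Hz.

(a) f₀ = 1435 Hz  (b) Q = 521.3  (c) BW = 2.753 Hz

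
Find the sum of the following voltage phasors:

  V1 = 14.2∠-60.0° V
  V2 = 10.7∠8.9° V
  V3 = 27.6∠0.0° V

Step 1 — Convert each phasor to rectangular form:
  V1 = 14.2·(cos(-60.0°) + j·sin(-60.0°)) = 7.1 - j12.3 V
  V2 = 10.7·(cos(8.9°) + j·sin(8.9°)) = 10.57 + j1.655 V
  V3 = 27.6·(cos(0.0°) + j·sin(0.0°)) = 27.6 V
Step 2 — Sum components: V_total = 45.27 - j10.64 V.
Step 3 — Convert to polar: |V_total| = 46.51 V, ∠V_total = -13.2°.

V_total = 46.51∠-13.2° V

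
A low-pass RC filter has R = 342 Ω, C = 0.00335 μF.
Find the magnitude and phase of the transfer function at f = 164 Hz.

Step 1 — Angular frequency: ω = 2π·164 = 1030 rad/s.
Step 2 — Transfer function: H(jω) = 1/(1 + jωRC).
Step 3 — Denominator: 1 + jωRC = 1 + j·1030·342·3.35e-09 = 1 + j0.001181.
Step 4 — H = 1 - j0.001181.
Step 5 — Magnitude: |H| = 1 (-0.0 dB); phase: φ = -0.1°.

|H| = 1 (-0.0 dB), φ = -0.1°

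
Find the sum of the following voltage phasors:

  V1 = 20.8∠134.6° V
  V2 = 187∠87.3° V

Step 1 — Convert each phasor to rectangular form:
  V1 = 20.8·(cos(134.6°) + j·sin(134.6°)) = -14.6 + j14.81 V
  V2 = 187·(cos(87.3°) + j·sin(87.3°)) = 8.809 + j186.8 V
Step 2 — Sum components: V_total = -5.796 + j201.6 V.
Step 3 — Convert to polar: |V_total| = 201.7 V, ∠V_total = 91.6°.

V_total = 201.7∠91.6° V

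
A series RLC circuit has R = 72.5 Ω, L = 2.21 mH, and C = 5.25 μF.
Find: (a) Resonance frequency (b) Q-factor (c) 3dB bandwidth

Step 1 — Resonance condition Im(Z)=0 gives ω₀ = 1/√(LC).
Step 2 — ω₀ = 1/√(0.00221·5.25e-06) = 9284 rad/s.
Step 3 — f₀ = ω₀/(2π) = 1478 Hz.
Step 4 — Series Q: Q = ω₀L/R = 9284·0.00221/72.5 = 0.283.
Step 5 — 3dB bandwidth: Δω = ω₀/Q = 3.281e+04 rad/s; BW = Δω/(2π) = 5221 Hz.

(a) f₀ = 1478 Hz  (b) Q = 0.283  (c) BW = 5221 Hz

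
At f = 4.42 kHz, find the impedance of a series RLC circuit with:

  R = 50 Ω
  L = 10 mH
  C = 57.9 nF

Step 1 — Angular frequency: ω = 2π·f = 2π·4420 = 2.777e+04 rad/s.
Step 2 — Component impedances:
  R: Z = R = 50 Ω
  L: Z = jωL = j·2.777e+04·0.01 = 0 + j277.7 Ω
  C: Z = 1/(jωC) = -j/(ω·C) = 0 - j621.9 Ω
Step 3 — Series combination: Z_total = R + L + C = 50 - j344.2 Ω = 347.8∠-81.7° Ω.

Z = 50 - j344.2 Ω = 347.8∠-81.7° Ω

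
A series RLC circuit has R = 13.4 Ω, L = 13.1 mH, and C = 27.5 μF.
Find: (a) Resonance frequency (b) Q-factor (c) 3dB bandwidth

Step 1 — Resonance condition Im(Z)=0 gives ω₀ = 1/√(LC).
Step 2 — ω₀ = 1/√(0.0131·2.75e-05) = 1666 rad/s.
Step 3 — f₀ = ω₀/(2π) = 265.2 Hz.
Step 4 — Series Q: Q = ω₀L/R = 1666·0.0131/13.4 = 1.629.
Step 5 — 3dB bandwidth: Δω = ω₀/Q = 1023 rad/s; BW = Δω/(2π) = 162.8 Hz.

(a) f₀ = 265.2 Hz  (b) Q = 1.629  (c) BW = 162.8 Hz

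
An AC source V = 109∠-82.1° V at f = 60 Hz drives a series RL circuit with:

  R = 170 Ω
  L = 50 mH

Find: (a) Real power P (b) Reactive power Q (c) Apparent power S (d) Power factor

Step 1 — Angular frequency: ω = 2π·f = 2π·60 = 377 rad/s.
Step 2 — Component impedances:
  R: Z = R = 170 Ω
  L: Z = jωL = j·377·0.05 = 0 + j18.85 Ω
Step 3 — Series combination: Z_total = R + L = 170 + j18.85 Ω = 171∠6.3° Ω.
Step 4 — Source phasor: V = 109∠-82.1° V = 14.98 - j108 V.
Step 5 — Current: I = V / Z = 0.01749 - j0.637 A = 0.6373∠-88.4° A.
Step 6 — Complex power: S = V·I* = 69.04 + j7.655 VA.
Step 7 — Real power: P = Re(S) = 69.04 W.
Step 8 — Reactive power: Q = Im(S) = 7.655 VAR.
Step 9 — Apparent power: |S| = 69.46 VA.
Step 10 — Power factor: PF = P/|S| = 0.9939 (lagging).

(a) P = 69.04 W  (b) Q = 7.655 VAR  (c) S = 69.46 VA  (d) PF = 0.9939 (lagging)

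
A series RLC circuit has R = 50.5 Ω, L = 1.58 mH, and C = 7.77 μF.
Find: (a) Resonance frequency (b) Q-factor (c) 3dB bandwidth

Step 1 — Resonance condition Im(Z)=0 gives ω₀ = 1/√(LC).
Step 2 — ω₀ = 1/√(0.00158·7.77e-06) = 9025 rad/s.
Step 3 — f₀ = ω₀/(2π) = 1436 Hz.
Step 4 — Series Q: Q = ω₀L/R = 9025·0.00158/50.5 = 0.2824.
Step 5 — 3dB bandwidth: Δω = ω₀/Q = 3.196e+04 rad/s; BW = Δω/(2π) = 5087 Hz.

(a) f₀ = 1436 Hz  (b) Q = 0.2824  (c) BW = 5087 Hz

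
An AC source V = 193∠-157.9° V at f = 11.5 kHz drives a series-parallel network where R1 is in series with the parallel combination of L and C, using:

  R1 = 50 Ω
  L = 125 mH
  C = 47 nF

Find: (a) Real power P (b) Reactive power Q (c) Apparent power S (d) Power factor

Step 1 — Angular frequency: ω = 2π·f = 2π·1.15e+04 = 7.226e+04 rad/s.
Step 2 — Component impedances:
  R1: Z = R = 50 Ω
  L: Z = jωL = j·7.226e+04·0.125 = 0 + j9032 Ω
  C: Z = 1/(jωC) = -j/(ω·C) = 0 - j294.5 Ω
Step 3 — Parallel branch: L || C = 1/(1/L + 1/C) = 0 - j304.4 Ω.
Step 4 — Series with R1: Z_total = R1 + (L || C) = 50 - j304.4 Ω = 308.5∠-80.7° Ω.
Step 5 — Source phasor: V = 193∠-157.9° V = -178.8 - j72.61 V.
Step 6 — Current: I = V / Z = 0.1383 - j0.6102 A = 0.6257∠-77.2° A.
Step 7 — Complex power: S = V·I* = 19.57 - j119.2 VA.
Step 8 — Real power: P = Re(S) = 19.57 W.
Step 9 — Reactive power: Q = Im(S) = -119.2 VAR.
Step 10 — Apparent power: |S| = 120.8 VA.
Step 11 — Power factor: PF = P/|S| = 0.1621 (leading).

(a) P = 19.57 W  (b) Q = -119.2 VAR  (c) S = 120.8 VA  (d) PF = 0.1621 (leading)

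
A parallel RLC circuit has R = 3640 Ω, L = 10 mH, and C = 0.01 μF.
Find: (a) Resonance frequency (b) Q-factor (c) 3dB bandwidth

Step 1 — Resonance: ω₀ = 1/√(LC) = 1/√(0.01·1e-08) = 1e+05 rad/s.
Step 2 — f₀ = ω₀/(2π) = 1.592e+04 Hz.
Step 3 — Parallel Q: Q = R/(ω₀L) = 3640/(1e+05·0.01) = 3.64.
Step 4 — Bandwidth: Δω = ω₀/Q = 2.747e+04 rad/s; BW = Δω/(2π) = 4372 Hz.

(a) f₀ = 1.592e+04 Hz  (b) Q = 3.64  (c) BW = 4372 Hz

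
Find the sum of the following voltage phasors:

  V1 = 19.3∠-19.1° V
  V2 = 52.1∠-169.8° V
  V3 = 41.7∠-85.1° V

Step 1 — Convert each phasor to rectangular form:
  V1 = 19.3·(cos(-19.1°) + j·sin(-19.1°)) = 18.24 - j6.315 V
  V2 = 52.1·(cos(-169.8°) + j·sin(-169.8°)) = -51.28 - j9.226 V
  V3 = 41.7·(cos(-85.1°) + j·sin(-85.1°)) = 3.562 - j41.55 V
Step 2 — Sum components: V_total = -29.48 - j57.09 V.
Step 3 — Convert to polar: |V_total| = 64.25 V, ∠V_total = -117.3°.

V_total = 64.25∠-117.3° V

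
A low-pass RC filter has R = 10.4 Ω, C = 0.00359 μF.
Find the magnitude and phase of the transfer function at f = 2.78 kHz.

Step 1 — Angular frequency: ω = 2π·2780 = 1.747e+04 rad/s.
Step 2 — Transfer function: H(jω) = 1/(1 + jωRC).
Step 3 — Denominator: 1 + jωRC = 1 + j·1.747e+04·10.4·3.59e-09 = 1 + j0.0006522.
Step 4 — H = 1 - j0.0006522.
Step 5 — Magnitude: |H| = 1 (-0.0 dB); phase: φ = -0.0°.

|H| = 1 (-0.0 dB), φ = -0.0°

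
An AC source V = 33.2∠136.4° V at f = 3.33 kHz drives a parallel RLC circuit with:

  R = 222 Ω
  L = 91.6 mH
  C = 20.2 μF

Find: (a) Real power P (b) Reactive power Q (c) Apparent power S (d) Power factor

Step 1 — Angular frequency: ω = 2π·f = 2π·3330 = 2.092e+04 rad/s.
Step 2 — Component impedances:
  R: Z = R = 222 Ω
  L: Z = jωL = j·2.092e+04·0.0916 = 0 + j1917 Ω
  C: Z = 1/(jωC) = -j/(ω·C) = 0 - j2.366 Ω
Step 3 — Parallel combination: 1/Z_total = 1/R + 1/L + 1/C; Z_total = 0.02528 - j2.369 Ω = 2.369∠-89.4° Ω.
Step 4 — Source phasor: V = 33.2∠136.4° V = -24.04 + j22.9 V.
Step 5 — Current: I = V / Z = -9.773 - j10.05 A = 14.02∠-134.2° A.
Step 6 — Complex power: S = V·I* = 4.965 - j465.3 VA.
Step 7 — Real power: P = Re(S) = 4.965 W.
Step 8 — Reactive power: Q = Im(S) = -465.3 VAR.
Step 9 — Apparent power: |S| = 465.3 VA.
Step 10 — Power factor: PF = P/|S| = 0.01067 (leading).

(a) P = 4.965 W  (b) Q = -465.3 VAR  (c) S = 465.3 VA  (d) PF = 0.01067 (leading)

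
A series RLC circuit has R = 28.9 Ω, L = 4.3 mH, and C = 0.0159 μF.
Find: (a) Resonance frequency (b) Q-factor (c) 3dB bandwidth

Step 1 — Resonance: ω₀ = 1/√(LC) = 1/√(0.0043·1.59e-08) = 1.209e+05 rad/s.
Step 2 — f₀ = ω₀/(2π) = 1.925e+04 Hz.
Step 3 — Series Q: Q = ω₀L/R = 1.209e+05·0.0043/28.9 = 17.99.
Step 4 — Bandwidth: Δω = ω₀/Q = 6721 rad/s; BW = Δω/(2π) = 1070 Hz.

(a) f₀ = 1.925e+04 Hz  (b) Q = 17.99  (c) BW = 1070 Hz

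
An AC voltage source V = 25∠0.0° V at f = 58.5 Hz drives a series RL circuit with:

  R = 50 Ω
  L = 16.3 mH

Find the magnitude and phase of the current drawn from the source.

Step 1 — Angular frequency: ω = 2π·f = 2π·58.5 = 367.6 rad/s.
Step 2 — Component impedances:
  R: Z = R = 50 Ω
  L: Z = jωL = j·367.6·0.0163 = 0 + j5.991 Ω
Step 3 — Series combination: Z_total = R + L = 50 + j5.991 Ω = 50.36∠6.8° Ω.
Step 4 — Source phasor: V = 25∠0.0° V = 25 V.
Step 5 — Ohm's law: I = V / Z_total = (25) / (50 + j5.991) = 0.4929 - j0.05907 A.
Step 6 — Convert to polar: |I| = 0.4964 A, ∠I = -6.8°.

I = 0.4964∠-6.8° A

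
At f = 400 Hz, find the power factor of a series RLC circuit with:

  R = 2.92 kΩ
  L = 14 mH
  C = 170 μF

Step 1 — Angular frequency: ω = 2π·f = 2π·400 = 2513 rad/s.
Step 2 — Component impedances:
  R: Z = R = 2920 Ω
  L: Z = jωL = j·2513·0.014 = 0 + j35.19 Ω
  C: Z = 1/(jωC) = -j/(ω·C) = 0 - j2.341 Ω
Step 3 — Series combination: Z_total = R + L + C = 2920 + j32.85 Ω = 2920∠0.6° Ω.
Step 4 — Power factor: PF = cos(φ) = Re(Z)/|Z| = 2920/2920.2 = 0.9999.
Step 5 — Type: Im(Z) = 32.85 ⇒ lagging (phase φ = 0.6°).

PF = 0.9999 (lagging, φ = 0.6°)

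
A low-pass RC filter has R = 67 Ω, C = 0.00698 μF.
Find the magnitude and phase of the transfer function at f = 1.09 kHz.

Step 1 — Angular frequency: ω = 2π·1090 = 6849 rad/s.
Step 2 — Transfer function: H(jω) = 1/(1 + jωRC).
Step 3 — Denominator: 1 + jωRC = 1 + j·6849·67·6.98e-09 = 1 + j0.003203.
Step 4 — H = 1 - j0.003203.
Step 5 — Magnitude: |H| = 1 (-0.0 dB); phase: φ = -0.2°.

|H| = 1 (-0.0 dB), φ = -0.2°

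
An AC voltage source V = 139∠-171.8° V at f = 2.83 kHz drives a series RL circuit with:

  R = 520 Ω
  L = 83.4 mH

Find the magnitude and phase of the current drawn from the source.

Step 1 — Angular frequency: ω = 2π·f = 2π·2830 = 1.778e+04 rad/s.
Step 2 — Component impedances:
  R: Z = R = 520 Ω
  L: Z = jωL = j·1.778e+04·0.0834 = 0 + j1483 Ω
Step 3 — Series combination: Z_total = R + L = 520 + j1483 Ω = 1571∠70.7° Ω.
Step 4 — Source phasor: V = 139∠-171.8° V = -137.6 - j19.83 V.
Step 5 — Ohm's law: I = V / Z_total = (-137.6 - j19.83) / (520 + j1483) = -0.04087 + j0.07844 A.
Step 6 — Convert to polar: |I| = 0.08845 A, ∠I = 117.5°.

I = 0.08845∠117.5° A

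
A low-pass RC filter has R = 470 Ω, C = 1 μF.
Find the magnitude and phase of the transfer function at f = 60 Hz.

Step 1 — Angular frequency: ω = 2π·60 = 377 rad/s.
Step 2 — Transfer function: H(jω) = 1/(1 + jωRC).
Step 3 — Denominator: 1 + jωRC = 1 + j·377·470·1e-06 = 1 + j0.1772.
Step 4 — H = 0.9696 - j0.1718.
Step 5 — Magnitude: |H| = 0.9847 (-0.1 dB); phase: φ = -10.0°.

|H| = 0.9847 (-0.1 dB), φ = -10.0°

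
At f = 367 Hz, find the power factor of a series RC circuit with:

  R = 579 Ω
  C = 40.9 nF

Step 1 — Angular frequency: ω = 2π·f = 2π·367 = 2306 rad/s.
Step 2 — Component impedances:
  R: Z = R = 579 Ω
  C: Z = 1/(jωC) = -j/(ω·C) = 0 - j1.06e+04 Ω
Step 3 — Series combination: Z_total = R + C = 579 - j1.06e+04 Ω = 1.062e+04∠-86.9° Ω.
Step 4 — Power factor: PF = cos(φ) = Re(Z)/|Z| = 579/10618.8 = 0.05453.
Step 5 — Type: Im(Z) = -1.06e+04 ⇒ leading (phase φ = -86.9°).

PF = 0.05453 (leading, φ = -86.9°)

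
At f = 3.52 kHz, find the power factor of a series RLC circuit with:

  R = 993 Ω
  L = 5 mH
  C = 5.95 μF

Step 1 — Angular frequency: ω = 2π·f = 2π·3520 = 2.212e+04 rad/s.
Step 2 — Component impedances:
  R: Z = R = 993 Ω
  L: Z = jωL = j·2.212e+04·0.005 = 0 + j110.6 Ω
  C: Z = 1/(jωC) = -j/(ω·C) = 0 - j7.599 Ω
Step 3 — Series combination: Z_total = R + L + C = 993 + j103 Ω = 998.3∠5.9° Ω.
Step 4 — Power factor: PF = cos(φ) = Re(Z)/|Z| = 993/998.3 = 0.9947.
Step 5 — Type: Im(Z) = 103 ⇒ lagging (phase φ = 5.9°).

PF = 0.9947 (lagging, φ = 5.9°)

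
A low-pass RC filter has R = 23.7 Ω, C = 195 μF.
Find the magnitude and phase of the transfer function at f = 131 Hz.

Step 1 — Angular frequency: ω = 2π·131 = 823.1 rad/s.
Step 2 — Transfer function: H(jω) = 1/(1 + jωRC).
Step 3 — Denominator: 1 + jωRC = 1 + j·823.1·23.7·0.000195 = 1 + j3.804.
Step 4 — H = 0.06464 - j0.2459.
Step 5 — Magnitude: |H| = 0.2542 (-11.9 dB); phase: φ = -75.3°.

|H| = 0.2542 (-11.9 dB), φ = -75.3°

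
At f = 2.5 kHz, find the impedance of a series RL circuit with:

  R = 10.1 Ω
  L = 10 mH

Step 1 — Angular frequency: ω = 2π·f = 2π·2500 = 1.571e+04 rad/s.
Step 2 — Component impedances:
  R: Z = R = 10.1 Ω
  L: Z = jωL = j·1.571e+04·0.01 = 0 + j157.1 Ω
Step 3 — Series combination: Z_total = R + L = 10.1 + j157.1 Ω = 157.4∠86.3° Ω.

Z = 10.1 + j157.1 Ω = 157.4∠86.3° Ω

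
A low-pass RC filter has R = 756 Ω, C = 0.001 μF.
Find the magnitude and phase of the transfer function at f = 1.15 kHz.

Step 1 — Angular frequency: ω = 2π·1150 = 7226 rad/s.
Step 2 — Transfer function: H(jω) = 1/(1 + jωRC).
Step 3 — Denominator: 1 + jωRC = 1 + j·7226·756·1e-09 = 1 + j0.005463.
Step 4 — H = 1 - j0.005462.
Step 5 — Magnitude: |H| = 1 (-0.0 dB); phase: φ = -0.3°.

|H| = 1 (-0.0 dB), φ = -0.3°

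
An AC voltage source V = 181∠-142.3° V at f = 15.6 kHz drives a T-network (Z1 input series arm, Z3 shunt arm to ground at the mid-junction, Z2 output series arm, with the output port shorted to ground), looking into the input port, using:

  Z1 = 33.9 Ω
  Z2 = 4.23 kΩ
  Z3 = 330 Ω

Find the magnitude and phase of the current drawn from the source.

Step 1 — Angular frequency: ω = 2π·f = 2π·1.56e+04 = 9.802e+04 rad/s.
Step 2 — Component impedances:
  Z1: Z = R = 33.9 Ω
  Z2: Z = R = 4230 Ω
  Z3: Z = R = 330 Ω
Step 3 — With the output port shorted to ground, the output series arm Z2 runs from the junction to ground; the shunt arm Z3 also runs from the junction to ground. They appear in parallel: Z3 || Z2 = 306.1 Ω.
Step 4 — Series with input arm Z1: Z_in = Z1 + (Z3 || Z2) = 340 Ω = 340∠0.0° Ω.
Step 5 — Source phasor: V = 181∠-142.3° V = -143.2 - j110.7 V.
Step 6 — Ohm's law: I = V / Z_total = (-143.2 - j110.7) / (340) = -0.4212 - j0.3255 A.
Step 7 — Convert to polar: |I| = 0.5323 A, ∠I = -142.3°.

I = 0.5323∠-142.3° A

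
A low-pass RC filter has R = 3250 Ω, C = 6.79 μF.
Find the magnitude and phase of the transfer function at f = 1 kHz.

Step 1 — Angular frequency: ω = 2π·1000 = 6283 rad/s.
Step 2 — Transfer function: H(jω) = 1/(1 + jωRC).
Step 3 — Denominator: 1 + jωRC = 1 + j·6283·3250·6.79e-06 = 1 + j138.7.
Step 4 — H = 5.201e-05 - j0.007212.
Step 5 — Magnitude: |H| = 0.007212 (-42.8 dB); phase: φ = -89.6°.

|H| = 0.007212 (-42.8 dB), φ = -89.6°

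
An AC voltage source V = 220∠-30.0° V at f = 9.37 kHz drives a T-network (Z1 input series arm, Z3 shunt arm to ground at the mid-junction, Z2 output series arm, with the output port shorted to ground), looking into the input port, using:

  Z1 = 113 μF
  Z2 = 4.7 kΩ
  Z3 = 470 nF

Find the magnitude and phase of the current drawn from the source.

Step 1 — Angular frequency: ω = 2π·f = 2π·9370 = 5.887e+04 rad/s.
Step 2 — Component impedances:
  Z1: Z = 1/(jωC) = -j/(ω·C) = 0 - j0.1503 Ω
  Z2: Z = R = 4700 Ω
  Z3: Z = 1/(jωC) = -j/(ω·C) = 0 - j36.14 Ω
Step 3 — With the output port shorted to ground, the output series arm Z2 runs from the junction to ground; the shunt arm Z3 also runs from the junction to ground. They appear in parallel: Z3 || Z2 = 0.2779 - j36.14 Ω.
Step 4 — Series with input arm Z1: Z_in = Z1 + (Z3 || Z2) = 0.2779 - j36.29 Ω = 36.29∠-89.6° Ω.
Step 5 — Source phasor: V = 220∠-30.0° V = 190.5 - j110 V.
Step 6 — Ohm's law: I = V / Z_total = (190.5 - j110) / (0.2779 - j36.29) = 3.071 + j5.227 A.
Step 7 — Convert to polar: |I| = 6.062 A, ∠I = 59.6°.

I = 6.062∠59.6° A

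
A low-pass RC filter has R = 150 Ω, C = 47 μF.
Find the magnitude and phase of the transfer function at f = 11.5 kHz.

Step 1 — Angular frequency: ω = 2π·1.15e+04 = 7.226e+04 rad/s.
Step 2 — Transfer function: H(jω) = 1/(1 + jωRC).
Step 3 — Denominator: 1 + jωRC = 1 + j·7.226e+04·150·4.7e-05 = 1 + j509.4.
Step 4 — H = 3.854e-06 - j0.001963.
Step 5 — Magnitude: |H| = 0.001963 (-54.1 dB); phase: φ = -89.9°.

|H| = 0.001963 (-54.1 dB), φ = -89.9°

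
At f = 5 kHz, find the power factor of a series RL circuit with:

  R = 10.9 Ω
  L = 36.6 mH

Step 1 — Angular frequency: ω = 2π·f = 2π·5000 = 3.142e+04 rad/s.
Step 2 — Component impedances:
  R: Z = R = 10.9 Ω
  L: Z = jωL = j·3.142e+04·0.0366 = 0 + j1150 Ω
Step 3 — Series combination: Z_total = R + L = 10.9 + j1150 Ω = 1150∠89.5° Ω.
Step 4 — Power factor: PF = cos(φ) = Re(Z)/|Z| = 10.9/1149.9 = 0.009479.
Step 5 — Type: Im(Z) = 1150 ⇒ lagging (phase φ = 89.5°).

PF = 0.009479 (lagging, φ = 89.5°)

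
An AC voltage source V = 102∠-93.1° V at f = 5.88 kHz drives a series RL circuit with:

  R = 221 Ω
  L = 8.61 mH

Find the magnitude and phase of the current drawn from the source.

Step 1 — Angular frequency: ω = 2π·f = 2π·5880 = 3.695e+04 rad/s.
Step 2 — Component impedances:
  R: Z = R = 221 Ω
  L: Z = jωL = j·3.695e+04·0.00861 = 0 + j318.1 Ω
Step 3 — Series combination: Z_total = R + L = 221 + j318.1 Ω = 387.3∠55.2° Ω.
Step 4 — Source phasor: V = 102∠-93.1° V = -5.516 - j101.9 V.
Step 5 — Ohm's law: I = V / Z_total = (-5.516 - j101.9) / (221 + j318.1) = -0.2241 - j0.1383 A.
Step 6 — Convert to polar: |I| = 0.2633 A, ∠I = -148.3°.

I = 0.2633∠-148.3° A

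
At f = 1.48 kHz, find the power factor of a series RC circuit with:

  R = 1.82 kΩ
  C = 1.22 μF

Step 1 — Angular frequency: ω = 2π·f = 2π·1480 = 9299 rad/s.
Step 2 — Component impedances:
  R: Z = R = 1820 Ω
  C: Z = 1/(jωC) = -j/(ω·C) = 0 - j88.15 Ω
Step 3 — Series combination: Z_total = R + C = 1820 - j88.15 Ω = 1822∠-2.8° Ω.
Step 4 — Power factor: PF = cos(φ) = Re(Z)/|Z| = 1820/1822.1 = 0.9988.
Step 5 — Type: Im(Z) = -88.15 ⇒ leading (phase φ = -2.8°).

PF = 0.9988 (leading, φ = -2.8°)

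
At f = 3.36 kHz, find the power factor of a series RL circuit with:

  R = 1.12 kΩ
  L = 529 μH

Step 1 — Angular frequency: ω = 2π·f = 2π·3360 = 2.111e+04 rad/s.
Step 2 — Component impedances:
  R: Z = R = 1120 Ω
  L: Z = jωL = j·2.111e+04·0.000529 = 0 + j11.17 Ω
Step 3 — Series combination: Z_total = R + L = 1120 + j11.17 Ω = 1120∠0.6° Ω.
Step 4 — Power factor: PF = cos(φ) = Re(Z)/|Z| = 1120/1120 = 1.
Step 5 — Type: Im(Z) = 11.17 ⇒ lagging (phase φ = 0.6°).

PF = 1 (lagging, φ = 0.6°)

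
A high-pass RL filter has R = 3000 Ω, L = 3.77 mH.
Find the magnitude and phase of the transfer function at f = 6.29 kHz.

Step 1 — Angular frequency: ω = 2π·6290 = 3.952e+04 rad/s.
Step 2 — Transfer function: H(jω) = jωL/(R + jωL).
Step 3 — Numerator jωL = j·149; denominator R + jωL = 3000 + j149.
Step 4 — H = 0.002461 + j0.04954.
Step 5 — Magnitude: |H| = 0.0496 (-26.1 dB); phase: φ = 87.2°.

|H| = 0.0496 (-26.1 dB), φ = 87.2°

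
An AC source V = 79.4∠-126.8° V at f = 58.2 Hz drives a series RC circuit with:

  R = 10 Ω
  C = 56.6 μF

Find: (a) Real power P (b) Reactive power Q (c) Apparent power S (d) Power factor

Step 1 — Angular frequency: ω = 2π·f = 2π·58.2 = 365.7 rad/s.
Step 2 — Component impedances:
  R: Z = R = 10 Ω
  C: Z = 1/(jωC) = -j/(ω·C) = 0 - j48.31 Ω
Step 3 — Series combination: Z_total = R + C = 10 - j48.31 Ω = 49.34∠-78.3° Ω.
Step 4 — Source phasor: V = 79.4∠-126.8° V = -47.56 - j63.58 V.
Step 5 — Current: I = V / Z = 1.066 - j1.205 A = 1.609∠-48.5° A.
Step 6 — Complex power: S = V·I* = 25.9 - j125.1 VA.
Step 7 — Real power: P = Re(S) = 25.9 W.
Step 8 — Reactive power: Q = Im(S) = -125.1 VAR.
Step 9 — Apparent power: |S| = 127.8 VA.
Step 10 — Power factor: PF = P/|S| = 0.2027 (leading).

(a) P = 25.9 W  (b) Q = -125.1 VAR  (c) S = 127.8 VA  (d) PF = 0.2027 (leading)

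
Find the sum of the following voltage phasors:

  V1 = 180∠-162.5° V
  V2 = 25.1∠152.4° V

Step 1 — Convert each phasor to rectangular form:
  V1 = 180·(cos(-162.5°) + j·sin(-162.5°)) = -171.7 - j54.13 V
  V2 = 25.1·(cos(152.4°) + j·sin(152.4°)) = -22.24 + j11.63 V
Step 2 — Sum components: V_total = -193.9 - j42.5 V.
Step 3 — Convert to polar: |V_total| = 198.5 V, ∠V_total = -167.6°.

V_total = 198.5∠-167.6° V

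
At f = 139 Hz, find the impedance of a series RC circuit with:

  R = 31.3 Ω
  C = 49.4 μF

Step 1 — Angular frequency: ω = 2π·f = 2π·139 = 873.4 rad/s.
Step 2 — Component impedances:
  R: Z = R = 31.3 Ω
  C: Z = 1/(jωC) = -j/(ω·C) = 0 - j23.18 Ω
Step 3 — Series combination: Z_total = R + C = 31.3 - j23.18 Ω = 38.95∠-36.5° Ω.

Z = 31.3 - j23.18 Ω = 38.95∠-36.5° Ω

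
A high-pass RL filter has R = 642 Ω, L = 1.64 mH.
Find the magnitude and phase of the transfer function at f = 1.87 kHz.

Step 1 — Angular frequency: ω = 2π·1870 = 1.175e+04 rad/s.
Step 2 — Transfer function: H(jω) = jωL/(R + jωL).
Step 3 — Numerator jωL = j·19.27; denominator R + jωL = 642 + j19.27.
Step 4 — H = 0.0009001 + j0.02999.
Step 5 — Magnitude: |H| = 0.03 (-30.5 dB); phase: φ = 88.3°.

|H| = 0.03 (-30.5 dB), φ = 88.3°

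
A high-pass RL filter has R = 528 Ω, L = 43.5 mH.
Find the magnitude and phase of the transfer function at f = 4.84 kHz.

Step 1 — Angular frequency: ω = 2π·4840 = 3.041e+04 rad/s.
Step 2 — Transfer function: H(jω) = jωL/(R + jωL).
Step 3 — Numerator jωL = j·1323; denominator R + jωL = 528 + j1323.
Step 4 — H = 0.8626 + j0.3443.
Step 5 — Magnitude: |H| = 0.9288 (-0.6 dB); phase: φ = 21.8°.

|H| = 0.9288 (-0.6 dB), φ = 21.8°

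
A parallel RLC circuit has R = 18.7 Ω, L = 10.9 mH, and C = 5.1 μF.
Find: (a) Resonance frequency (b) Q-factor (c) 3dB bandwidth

Step 1 — Resonance: ω₀ = 1/√(LC) = 1/√(0.0109·5.1e-06) = 4241 rad/s.
Step 2 — f₀ = ω₀/(2π) = 675 Hz.
Step 3 — Parallel Q: Q = R/(ω₀L) = 18.7/(4241·0.0109) = 0.4045.
Step 4 — Bandwidth: Δω = ω₀/Q = 1.049e+04 rad/s; BW = Δω/(2π) = 1669 Hz.

(a) f₀ = 675 Hz  (b) Q = 0.4045  (c) BW = 1669 Hz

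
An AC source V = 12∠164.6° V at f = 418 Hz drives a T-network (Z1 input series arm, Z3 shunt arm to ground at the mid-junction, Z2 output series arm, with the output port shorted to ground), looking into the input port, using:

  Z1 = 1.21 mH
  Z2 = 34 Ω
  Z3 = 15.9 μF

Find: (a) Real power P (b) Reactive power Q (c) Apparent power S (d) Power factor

Step 1 — Angular frequency: ω = 2π·f = 2π·418 = 2626 rad/s.
Step 2 — Component impedances:
  Z1: Z = jωL = j·2626·0.00121 = 0 + j3.178 Ω
  Z2: Z = R = 34 Ω
  Z3: Z = 1/(jωC) = -j/(ω·C) = 0 - j23.95 Ω
Step 3 — With the output port shorted to ground, the output series arm Z2 runs from the junction to ground; the shunt arm Z3 also runs from the junction to ground. They appear in parallel: Z3 || Z2 = 11.27 - j16.01 Ω.
Step 4 — Series with input arm Z1: Z_in = Z1 + (Z3 || Z2) = 11.27 - j12.83 Ω = 17.08∠-48.7° Ω.
Step 5 — Source phasor: V = 12∠164.6° V = -11.57 + j3.187 V.
Step 6 — Current: I = V / Z = -0.5873 - j0.3857 A = 0.7026∠-146.7° A.
Step 7 — Complex power: S = V·I* = 5.566 - j6.334 VA.
Step 8 — Real power: P = Re(S) = 5.566 W.
Step 9 — Reactive power: Q = Im(S) = -6.334 VAR.
Step 10 — Apparent power: |S| = 8.432 VA.
Step 11 — Power factor: PF = P/|S| = 0.6601 (leading).

(a) P = 5.566 W  (b) Q = -6.334 VAR  (c) S = 8.432 VA  (d) PF = 0.6601 (leading)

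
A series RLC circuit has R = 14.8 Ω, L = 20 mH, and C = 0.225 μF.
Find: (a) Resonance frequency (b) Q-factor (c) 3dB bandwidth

Step 1 — Resonance condition Im(Z)=0 gives ω₀ = 1/√(LC).
Step 2 — ω₀ = 1/√(0.02·2.25e-07) = 1.491e+04 rad/s.
Step 3 — f₀ = ω₀/(2π) = 2373 Hz.
Step 4 — Series Q: Q = ω₀L/R = 1.491e+04·0.02/14.8 = 20.14.
Step 5 — 3dB bandwidth: Δω = ω₀/Q = 740 rad/s; BW = Δω/(2π) = 117.8 Hz.

(a) f₀ = 2373 Hz  (b) Q = 20.14  (c) BW = 117.8 Hz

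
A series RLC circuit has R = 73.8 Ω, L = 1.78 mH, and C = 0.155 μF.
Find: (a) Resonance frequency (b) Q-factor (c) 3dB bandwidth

Step 1 — Resonance condition Im(Z)=0 gives ω₀ = 1/√(LC).
Step 2 — ω₀ = 1/√(0.00178·1.55e-07) = 6.02e+04 rad/s.
Step 3 — f₀ = ω₀/(2π) = 9582 Hz.
Step 4 — Series Q: Q = ω₀L/R = 6.02e+04·0.00178/73.8 = 1.452.
Step 5 — 3dB bandwidth: Δω = ω₀/Q = 4.146e+04 rad/s; BW = Δω/(2π) = 6599 Hz.

(a) f₀ = 9582 Hz  (b) Q = 1.452  (c) BW = 6599 Hz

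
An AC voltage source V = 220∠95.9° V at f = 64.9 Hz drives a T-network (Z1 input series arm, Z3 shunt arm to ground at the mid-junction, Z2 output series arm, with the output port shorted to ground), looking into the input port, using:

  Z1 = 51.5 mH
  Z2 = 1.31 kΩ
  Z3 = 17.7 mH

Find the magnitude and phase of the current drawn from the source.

Step 1 — Angular frequency: ω = 2π·f = 2π·64.9 = 407.8 rad/s.
Step 2 — Component impedances:
  Z1: Z = jωL = j·407.8·0.0515 = 0 + j21 Ω
  Z2: Z = R = 1310 Ω
  Z3: Z = jωL = j·407.8·0.0177 = 0 + j7.218 Ω
Step 3 — With the output port shorted to ground, the output series arm Z2 runs from the junction to ground; the shunt arm Z3 also runs from the junction to ground. They appear in parallel: Z3 || Z2 = 0.03977 + j7.217 Ω.
Step 4 — Series with input arm Z1: Z_in = Z1 + (Z3 || Z2) = 0.03977 + j28.22 Ω = 28.22∠89.9° Ω.
Step 5 — Source phasor: V = 220∠95.9° V = -22.61 + j218.8 V.
Step 6 — Ohm's law: I = V / Z_total = (-22.61 + j218.8) / (0.03977 + j28.22) = 7.754 + j0.8123 A.
Step 7 — Convert to polar: |I| = 7.796 A, ∠I = 6.0°.

I = 7.796∠6.0° A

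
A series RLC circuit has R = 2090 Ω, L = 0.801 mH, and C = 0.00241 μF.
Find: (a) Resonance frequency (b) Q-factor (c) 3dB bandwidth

Step 1 — Resonance: ω₀ = 1/√(LC) = 1/√(0.000801·2.41e-09) = 7.197e+05 rad/s.
Step 2 — f₀ = ω₀/(2π) = 1.146e+05 Hz.
Step 3 — Series Q: Q = ω₀L/R = 7.197e+05·0.000801/2090 = 0.2758.
Step 4 — Bandwidth: Δω = ω₀/Q = 2.609e+06 rad/s; BW = Δω/(2π) = 4.153e+05 Hz.

(a) f₀ = 1.146e+05 Hz  (b) Q = 0.2758  (c) BW = 4.153e+05 Hz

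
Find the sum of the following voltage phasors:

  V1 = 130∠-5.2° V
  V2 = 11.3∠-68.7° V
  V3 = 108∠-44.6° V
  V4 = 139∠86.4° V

Step 1 — Convert each phasor to rectangular form:
  V1 = 130·(cos(-5.2°) + j·sin(-5.2°)) = 129.5 - j11.78 V
  V2 = 11.3·(cos(-68.7°) + j·sin(-68.7°)) = 4.105 - j10.53 V
  V3 = 108·(cos(-44.6°) + j·sin(-44.6°)) = 76.9 - j75.83 V
  V4 = 139·(cos(86.4°) + j·sin(86.4°)) = 8.728 + j138.7 V
Step 2 — Sum components: V_total = 219.2 + j40.58 V.
Step 3 — Convert to polar: |V_total| = 222.9 V, ∠V_total = 10.5°.

V_total = 222.9∠10.5° V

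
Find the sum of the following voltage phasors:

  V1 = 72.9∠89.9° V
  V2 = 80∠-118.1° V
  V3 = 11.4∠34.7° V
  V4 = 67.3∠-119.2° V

Step 1 — Convert each phasor to rectangular form:
  V1 = 72.9·(cos(89.9°) + j·sin(89.9°)) = 0.1272 + j72.9 V
  V2 = 80·(cos(-118.1°) + j·sin(-118.1°)) = -37.68 - j70.57 V
  V3 = 11.4·(cos(34.7°) + j·sin(34.7°)) = 9.372 + j6.49 V
  V4 = 67.3·(cos(-119.2°) + j·sin(-119.2°)) = -32.83 - j58.75 V
Step 2 — Sum components: V_total = -61.01 - j49.93 V.
Step 3 — Convert to polar: |V_total| = 78.84 V, ∠V_total = -140.7°.

V_total = 78.84∠-140.7° V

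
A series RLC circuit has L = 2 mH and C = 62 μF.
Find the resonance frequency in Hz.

Step 1 — Resonance condition Im(Z)=0 gives ω₀ = 1/√(LC).
Step 2 — ω₀ = 1/√(0.002·6.2e-05) = 2840 rad/s.
Step 3 — f₀ = ω₀/(2π) = 452 Hz.

f₀ = 452 Hz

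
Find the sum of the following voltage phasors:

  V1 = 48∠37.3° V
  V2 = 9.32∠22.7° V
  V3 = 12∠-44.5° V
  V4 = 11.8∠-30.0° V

Step 1 — Convert each phasor to rectangular form:
  V1 = 48·(cos(37.3°) + j·sin(37.3°)) = 38.18 + j29.09 V
  V2 = 9.32·(cos(22.7°) + j·sin(22.7°)) = 8.598 + j3.597 V
  V3 = 12·(cos(-44.5°) + j·sin(-44.5°)) = 8.559 - j8.411 V
  V4 = 11.8·(cos(-30.0°) + j·sin(-30.0°)) = 10.22 - j5.9 V
Step 2 — Sum components: V_total = 65.56 + j18.37 V.
Step 3 — Convert to polar: |V_total| = 68.08 V, ∠V_total = 15.7°.

V_total = 68.08∠15.7° V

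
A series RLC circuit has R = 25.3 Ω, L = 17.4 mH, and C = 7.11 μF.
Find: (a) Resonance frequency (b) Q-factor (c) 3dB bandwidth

Step 1 — Resonance condition Im(Z)=0 gives ω₀ = 1/√(LC).
Step 2 — ω₀ = 1/√(0.0174·7.11e-06) = 2843 rad/s.
Step 3 — f₀ = ω₀/(2π) = 452.5 Hz.
Step 4 — Series Q: Q = ω₀L/R = 2843·0.0174/25.3 = 1.955.
Step 5 — 3dB bandwidth: Δω = ω₀/Q = 1454 rad/s; BW = Δω/(2π) = 231.4 Hz.

(a) f₀ = 452.5 Hz  (b) Q = 1.955  (c) BW = 231.4 Hz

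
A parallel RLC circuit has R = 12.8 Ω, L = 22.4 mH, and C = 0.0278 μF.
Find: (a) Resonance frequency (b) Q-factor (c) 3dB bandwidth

Step 1 — Resonance: ω₀ = 1/√(LC) = 1/√(0.0224·2.78e-08) = 4.007e+04 rad/s.
Step 2 — f₀ = ω₀/(2π) = 6378 Hz.
Step 3 — Parallel Q: Q = R/(ω₀L) = 12.8/(4.007e+04·0.0224) = 0.01426.
Step 4 — Bandwidth: Δω = ω₀/Q = 2.81e+06 rad/s; BW = Δω/(2π) = 4.473e+05 Hz.

(a) f₀ = 6378 Hz  (b) Q = 0.01426  (c) BW = 4.473e+05 Hz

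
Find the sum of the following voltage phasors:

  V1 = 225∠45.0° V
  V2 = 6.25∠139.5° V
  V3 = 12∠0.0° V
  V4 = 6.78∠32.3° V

Step 1 — Convert each phasor to rectangular form:
  V1 = 225·(cos(45.0°) + j·sin(45.0°)) = 159.1 + j159.1 V
  V2 = 6.25·(cos(139.5°) + j·sin(139.5°)) = -4.753 + j4.059 V
  V3 = 12·(cos(0.0°) + j·sin(0.0°)) = 12 V
  V4 = 6.78·(cos(32.3°) + j·sin(32.3°)) = 5.731 + j3.623 V
Step 2 — Sum components: V_total = 172.1 + j166.8 V.
Step 3 — Convert to polar: |V_total| = 239.6 V, ∠V_total = 44.1°.

V_total = 239.6∠44.1° V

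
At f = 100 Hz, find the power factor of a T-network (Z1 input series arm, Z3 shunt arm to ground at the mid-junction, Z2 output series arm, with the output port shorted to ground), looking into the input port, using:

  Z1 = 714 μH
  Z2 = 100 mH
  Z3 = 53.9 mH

Step 1 — Angular frequency: ω = 2π·f = 2π·100 = 628.3 rad/s.
Step 2 — Component impedances:
  Z1: Z = jωL = j·628.3·0.000714 = 0 + j0.4486 Ω
  Z2: Z = jωL = j·628.3·0.1 = 0 + j62.83 Ω
  Z3: Z = jωL = j·628.3·0.0539 = 0 + j33.87 Ω
Step 3 — With the output port shorted to ground, the output series arm Z2 runs from the junction to ground; the shunt arm Z3 also runs from the junction to ground. They appear in parallel: Z3 || Z2 = 0 + j22.01 Ω.
Step 4 — Series with input arm Z1: Z_in = Z1 + (Z3 || Z2) = 0 + j22.45 Ω = 22.45∠90.0° Ω.
Step 5 — Power factor: PF = cos(φ) = Re(Z)/|Z| = 0/22.45 = 0.
Step 6 — Type: Im(Z) = 22.45 ⇒ lagging (phase φ = 90.0°).

PF = 0 (lagging, φ = 90.0°)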